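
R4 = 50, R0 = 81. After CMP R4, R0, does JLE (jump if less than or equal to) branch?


Trace:
  R4 = 50, R0 = 81
  CMP R4, R0  → compares 50 vs 81
  JLE checks: is 50 less than or equal to 81?
  50 < 81, so condition is true
Branch taken: Yes

Yes


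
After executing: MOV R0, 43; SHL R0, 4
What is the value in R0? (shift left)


Register state trace:
  MOV R0, 43  → R0 = 43
  SHL R0, 4  → R0 = 43 << 4 = 43 * 2^4 = 688
Final: R0 = 688

688


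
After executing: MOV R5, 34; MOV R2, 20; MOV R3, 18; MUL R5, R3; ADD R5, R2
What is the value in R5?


Register state trace:
  MOV R5, 34  → R5 = 34
  MOV R2, 20  → R2 = 20
  MOV R3, 18  → R3 = 18
  MUL R5, R3  → R5 = 34 * 18 = 612
  ADD R5, R2  → R5 = 612 + 20 = 632
Final: R5 = 632

632


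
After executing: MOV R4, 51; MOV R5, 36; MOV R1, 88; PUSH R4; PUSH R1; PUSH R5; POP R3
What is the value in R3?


Stack trace (top is rightmost):
  MOV R4, 51  → R4 = 51
  MOV R5, 36  → R5 = 36
  MOV R1, 88  → R1 = 88
  PUSH R4  → stack: [51]
  PUSH R1  → stack: [51, 88]
  PUSH R5  → stack: [51, 88, 36]
  POP R3  → R3 = 36, stack: [51, 88]
Final: R3 = 36

36


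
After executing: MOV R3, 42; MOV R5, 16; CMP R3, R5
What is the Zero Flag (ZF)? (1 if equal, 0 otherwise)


Register state trace:
  MOV R3, 42  → R3 = 42
  MOV R5, 16  → R5 = 16
  CMP R3, R5  → computes 42 - 16 = 26
  Result is nonzero, so values are not equal
ZF = 0

0


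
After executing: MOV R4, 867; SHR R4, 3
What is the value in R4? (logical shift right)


Register state trace:
  MOV R4, 867  → R4 = 867
  SHR R4, 3  → R4 = 867 >> 3 = 867 // 2^3 = 108
Final: R4 = 108

108


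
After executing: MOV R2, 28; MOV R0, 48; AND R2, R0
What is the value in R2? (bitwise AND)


Register state trace:
  MOV R2, 28  → R2 = 28 (0b00011100)
  MOV R0, 48  → R0 = 48 (0b00110000)
  AND R2, R0  → R2 = 28 AND 48 = 16 (0b00010000)
Final: R2 = 16

16


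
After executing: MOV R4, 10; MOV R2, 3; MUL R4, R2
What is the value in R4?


Register state trace:
  MOV R4, 10  → R4 = 10
  MOV R2, 3  → R2 = 3
  MUL R4, R2  → R4 = 10 * 3 = 30
Final: R4 = 30

30


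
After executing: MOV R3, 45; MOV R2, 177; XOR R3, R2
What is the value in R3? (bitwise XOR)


Register state trace:
  MOV R3, 45  → R3 = 45 (0b00101101)
  MOV R2, 177  → R2 = 177 (0b10110001)
  XOR R3, R2  → R3 = 45 XOR 177 = 156 (0b10011100)
Final: R3 = 156

156


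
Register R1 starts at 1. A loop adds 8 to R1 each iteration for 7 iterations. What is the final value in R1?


Starting value: R1 = 1
  Iter 1: R1 = 1 + 8 = 9
  Iter 2: R1 = 9 + 8 = 17
  Iter 3: R1 = 17 + 8 = 25
  Iter 4: R1 = 25 + 8 = 33
  Iter 5: R1 = 33 + 8 = 41
  Iter 6: R1 = 41 + 8 = 49
  Iter 7: R1 = 49 + 8 = 57
Final: R1 = 57

57


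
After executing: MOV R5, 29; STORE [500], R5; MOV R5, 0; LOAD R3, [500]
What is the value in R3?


Register and memory trace:
  MOV R5, 29  → R5 = 29
  STORE [500], R5  → mem[500] = 29
  MOV R5, 0  → R5 = 0
  LOAD R3, [500]  → R3 = mem[500] = 29
Final: R3 = 29

29


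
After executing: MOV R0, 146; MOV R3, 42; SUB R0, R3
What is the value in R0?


Register state trace:
  MOV R0, 146  → R0 = 146
  MOV R3, 42  → R3 = 42
  SUB R0, R3  → R0 = 146 - 42 = 104
Final: R0 = 104

104


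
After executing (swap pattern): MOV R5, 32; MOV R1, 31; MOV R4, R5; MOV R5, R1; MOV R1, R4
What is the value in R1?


Register state trace (swap pattern):
  MOV R5, 32  → R5 = 32
  MOV R1, 31  → R1 = 31
  MOV R4, R5  → R4 = 32  (save R5)
  MOV R5, R1  → R5 = 31  (R5 gets R1's value)
  MOV R1, R4  → R1 = 32  (R1 gets saved value)
Final: R1 = 32

32


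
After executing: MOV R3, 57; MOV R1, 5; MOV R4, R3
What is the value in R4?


Register state trace:
  MOV R3, 57  → R3 = 57
  MOV R1, 5  → R1 = 5
  MOV R4, R3  → R4 = 57
Final: R4 = 57

57


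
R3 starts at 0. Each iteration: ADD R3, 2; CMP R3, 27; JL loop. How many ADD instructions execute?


Loop trace (R3 starts at 0, target 27, step 2):
  ADD #1: R3 = 0 + 2 = 2  → 2 < 27, loop
  ADD #2: R3 = 2 + 2 = 4  → 4 < 27, loop
  ADD #3: R3 = 4 + 2 = 6  → 6 < 27, loop
  ADD #4: R3 = 6 + 2 = 8  → 8 < 27, loop
  ADD #5: R3 = 8 + 2 = 10  → 10 < 27, loop
  ADD #6: R3 = 10 + 2 = 12  → 12 < 27, loop
  ADD #7: R3 = 12 + 2 = 14  → 14 < 27, loop
  ADD #8: R3 = 14 + 2 = 16  → 16 < 27, loop
  ADD #9: R3 = 16 + 2 = 18  → 18 < 27, loop
  ADD #10: R3 = 18 + 2 = 20  → 20 < 27, loop
  ADD #11: R3 = 20 + 2 = 22  → 22 < 27, loop
  ADD #12: R3 = 22 + 2 = 24  → 24 < 27, loop
  ADD #13: R3 = 24 + 2 = 26  → 26 < 27, loop
  ADD #14: R3 = 26 + 2 = 28  → 28 >= 27, exit
Total ADD instructions: 14

14


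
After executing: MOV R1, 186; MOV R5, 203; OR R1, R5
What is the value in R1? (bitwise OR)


Register state trace:
  MOV R1, 186  → R1 = 186 (0b10111010)
  MOV R5, 203  → R5 = 203 (0b11001011)
  OR R1, R5   → R1 = 186 OR 203 = 251 (0b11111011)
Final: R1 = 251

251


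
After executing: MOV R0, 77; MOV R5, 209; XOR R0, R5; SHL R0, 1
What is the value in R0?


Register state trace:
  MOV R0, 77  → R0 = 77 (0b01001101)
  MOV R5, 209  → R5 = 209 (0b11010001)
  XOR R0, R5  → R0 = 77 XOR 209 = 156 (0b10011100)
  SHL R0, 1  → R0 = 156 << 1 = 312
Final: R0 = 312

312


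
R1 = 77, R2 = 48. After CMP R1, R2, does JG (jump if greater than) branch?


Trace:
  R1 = 77, R2 = 48
  CMP R1, R2  → compares 77 vs 48
  JG checks: is 77 greater than 48?
  77 > 48, so condition is true
Branch taken: Yes

Yes


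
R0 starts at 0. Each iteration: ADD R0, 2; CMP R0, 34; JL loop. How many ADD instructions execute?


Loop trace (R0 starts at 0, target 34, step 2):
  ADD #1: R0 = 0 + 2 = 2  → 2 < 34, loop
  ADD #2: R0 = 2 + 2 = 4  → 4 < 34, loop
  ADD #3: R0 = 4 + 2 = 6  → 6 < 34, loop
  ADD #4: R0 = 6 + 2 = 8  → 8 < 34, loop
  ADD #5: R0 = 8 + 2 = 10  → 10 < 34, loop
  ADD #6: R0 = 10 + 2 = 12  → 12 < 34, loop
  ADD #7: R0 = 12 + 2 = 14  → 14 < 34, loop
  ADD #8: R0 = 14 + 2 = 16  → 16 < 34, loop
  ADD #9: R0 = 16 + 2 = 18  → 18 < 34, loop
  ADD #10: R0 = 18 + 2 = 20  → 20 < 34, loop
  ADD #11: R0 = 20 + 2 = 22  → 22 < 34, loop
  ADD #12: R0 = 22 + 2 = 24  → 24 < 34, loop
  ADD #13: R0 = 24 + 2 = 26  → 26 < 34, loop
  ADD #14: R0 = 26 + 2 = 28  → 28 < 34, loop
  ADD #15: R0 = 28 + 2 = 30  → 30 < 34, loop
  ADD #16: R0 = 30 + 2 = 32  → 32 < 34, loop
  ADD #17: R0 = 32 + 2 = 34  → 34 >= 34, exit
Total ADD instructions: 17

17


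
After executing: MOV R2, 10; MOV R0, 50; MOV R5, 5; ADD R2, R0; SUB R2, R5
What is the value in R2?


Register state trace:
  MOV R2, 10  → R2 = 10
  MOV R0, 50  → R0 = 50
  MOV R5, 5  → R5 = 5
  ADD R2, R0  → R2 = 10 + 50 = 60
  SUB R2, R5  → R2 = 60 - 5 = 55
Final: R2 = 55

55


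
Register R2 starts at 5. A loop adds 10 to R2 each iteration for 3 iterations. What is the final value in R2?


Starting value: R2 = 5
  Iter 1: R2 = 5 + 10 = 15
  Iter 2: R2 = 15 + 10 = 25
  Iter 3: R2 = 25 + 10 = 35
Final: R2 = 35

35


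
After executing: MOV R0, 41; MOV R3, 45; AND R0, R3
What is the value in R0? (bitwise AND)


Register state trace:
  MOV R0, 41  → R0 = 41 (0b00101001)
  MOV R3, 45  → R3 = 45 (0b00101101)
  AND R0, R3  → R0 = 41 AND 45 = 41 (0b00101001)
Final: R0 = 41

41


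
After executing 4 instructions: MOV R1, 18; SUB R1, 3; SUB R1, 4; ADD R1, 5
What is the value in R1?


Register state trace:
  MOV R1, 18  → R1 = 18
  SUB R1, 3  → R1 = 18 - 3 = 15
  SUB R1, 4  → R1 = 15 - 4 = 11
  ADD R1, 5  → R1 = 11 + 5 = 16
Final: R1 = 16

16


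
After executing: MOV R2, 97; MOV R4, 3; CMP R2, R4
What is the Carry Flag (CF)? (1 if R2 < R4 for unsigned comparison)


Register state trace:
  MOV R2, 97  → R2 = 97
  MOV R4, 3  → R4 = 3
  CMP R2, R4  → unsigned 97 - 3: no borrow
  97 >= 3, so CF = 0
CF = 0

0


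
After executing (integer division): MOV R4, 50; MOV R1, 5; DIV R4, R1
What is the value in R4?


Register state trace:
  MOV R4, 50  → R4 = 50
  MOV R1, 5  → R1 = 5
  DIV R4, R1  → R4 = 50 // 5 = 10
Final: R4 = 10

10


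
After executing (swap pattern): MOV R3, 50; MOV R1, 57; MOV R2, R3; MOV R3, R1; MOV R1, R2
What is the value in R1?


Register state trace (swap pattern):
  MOV R3, 50  → R3 = 50
  MOV R1, 57  → R1 = 57
  MOV R2, R3  → R2 = 50  (save R3)
  MOV R3, R1  → R3 = 57  (R3 gets R1's value)
  MOV R1, R2  → R1 = 50  (R1 gets saved value)
Final: R1 = 50

50


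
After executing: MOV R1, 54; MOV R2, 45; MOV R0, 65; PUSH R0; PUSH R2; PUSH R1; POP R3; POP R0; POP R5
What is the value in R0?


Stack trace (top is rightmost):
  MOV R1, 54  → R1 = 54
  MOV R2, 45  → R2 = 45
  MOV R0, 65  → R0 = 65
  PUSH R0  → stack: [65]
  PUSH R2  → stack: [65, 45]
  PUSH R1  → stack: [65, 45, 54]
  POP R3  → R3 = 54, stack: [65, 45]
  POP R0  → R0 = 45, stack: [65]
  POP R5  → R5 = 65, stack: []
Final: R0 = 45

45


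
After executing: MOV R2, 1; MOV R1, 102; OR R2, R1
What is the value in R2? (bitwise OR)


Register state trace:
  MOV R2, 1  → R2 = 1 (0b00000001)
  MOV R1, 102  → R1 = 102 (0b01100110)
  OR R2, R1   → R2 = 1 OR 102 = 103 (0b01100111)
Final: R2 = 103

103


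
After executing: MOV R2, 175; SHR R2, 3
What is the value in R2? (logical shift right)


Register state trace:
  MOV R2, 175  → R2 = 175
  SHR R2, 3  → R2 = 175 >> 3 = 175 // 2^3 = 21
Final: R2 = 21

21


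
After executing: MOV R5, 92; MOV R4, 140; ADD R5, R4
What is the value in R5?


Register state trace:
  MOV R5, 92  → R5 = 92
  MOV R4, 140  → R4 = 140
  ADD R5, R4  → R5 = 92 + 140 = 232
Final: R5 = 232

232


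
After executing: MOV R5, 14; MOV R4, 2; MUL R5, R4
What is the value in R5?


Register state trace:
  MOV R5, 14  → R5 = 14
  MOV R4, 2  → R4 = 2
  MUL R5, R4  → R5 = 14 * 2 = 28
Final: R5 = 28

28


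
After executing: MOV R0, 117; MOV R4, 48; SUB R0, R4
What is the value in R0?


Register state trace:
  MOV R0, 117  → R0 = 117
  MOV R4, 48  → R4 = 48
  SUB R0, R4  → R0 = 117 - 48 = 69
Final: R0 = 69

69


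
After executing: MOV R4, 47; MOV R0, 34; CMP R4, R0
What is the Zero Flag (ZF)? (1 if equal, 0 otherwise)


Register state trace:
  MOV R4, 47  → R4 = 47
  MOV R0, 34  → R0 = 34
  CMP R4, R0  → computes 47 - 34 = 13
  Result is nonzero, so values are not equal
ZF = 0

0


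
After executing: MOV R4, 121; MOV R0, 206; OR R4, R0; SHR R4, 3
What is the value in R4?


Register state trace:
  MOV R4, 121  → R4 = 121 (0b01111001)
  MOV R0, 206  → R0 = 206 (0b11001110)
  OR R4, R0  → R4 = 121 OR 206 = 255 (0b11111111)
  SHR R4, 3  → R4 = 255 >> 3 = 31
Final: R4 = 31

31


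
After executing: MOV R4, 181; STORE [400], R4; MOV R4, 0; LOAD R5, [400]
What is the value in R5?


Register and memory trace:
  MOV R4, 181  → R4 = 181
  STORE [400], R4  → mem[400] = 181
  MOV R4, 0  → R4 = 0
  LOAD R5, [400]  → R5 = mem[400] = 181
Final: R5 = 181

181


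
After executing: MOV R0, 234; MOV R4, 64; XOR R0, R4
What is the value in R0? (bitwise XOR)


Register state trace:
  MOV R0, 234  → R0 = 234 (0b11101010)
  MOV R4, 64  → R4 = 64 (0b01000000)
  XOR R0, R4  → R0 = 234 XOR 64 = 170 (0b10101010)
Final: R0 = 170

170


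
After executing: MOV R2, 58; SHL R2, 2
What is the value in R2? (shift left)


Register state trace:
  MOV R2, 58  → R2 = 58
  SHL R2, 2  → R2 = 58 << 2 = 58 * 2^2 = 232
Final: R2 = 232

232


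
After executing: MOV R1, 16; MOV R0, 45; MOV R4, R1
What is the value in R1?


Register state trace:
  MOV R1, 16  → R1 = 16
  MOV R0, 45  → R0 = 45
  MOV R4, R1  → R4 = 16
Final: R1 = 16

16


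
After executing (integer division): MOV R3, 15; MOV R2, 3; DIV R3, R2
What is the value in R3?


Register state trace:
  MOV R3, 15  → R3 = 15
  MOV R2, 3  → R2 = 3
  DIV R3, R2  → R3 = 15 // 3 = 5
Final: R3 = 5

5


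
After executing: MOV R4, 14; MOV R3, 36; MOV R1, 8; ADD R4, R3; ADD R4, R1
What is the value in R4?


Register state trace:
  MOV R4, 14  → R4 = 14
  MOV R3, 36  → R3 = 36
  MOV R1, 8  → R1 = 8
  ADD R4, R3  → R4 = 14 + 36 = 50
  ADD R4, R1  → R4 = 50 + 8 = 58
Final: R4 = 58

58


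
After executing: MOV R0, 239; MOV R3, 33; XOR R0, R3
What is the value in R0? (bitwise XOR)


Register state trace:
  MOV R0, 239  → R0 = 239 (0b11101111)
  MOV R3, 33  → R3 = 33 (0b00100001)
  XOR R0, R3  → R0 = 239 XOR 33 = 206 (0b11001110)
Final: R0 = 206

206


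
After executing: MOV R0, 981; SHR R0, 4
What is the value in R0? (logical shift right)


Register state trace:
  MOV R0, 981  → R0 = 981
  SHR R0, 4  → R0 = 981 >> 4 = 981 // 2^4 = 61
Final: R0 = 61

61


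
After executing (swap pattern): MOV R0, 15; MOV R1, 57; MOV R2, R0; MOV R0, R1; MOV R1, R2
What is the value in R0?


Register state trace (swap pattern):
  MOV R0, 15  → R0 = 15
  MOV R1, 57  → R1 = 57
  MOV R2, R0  → R2 = 15  (save R0)
  MOV R0, R1  → R0 = 57  (R0 gets R1's value)
  MOV R1, R2  → R1 = 15  (R1 gets saved value)
Final: R0 = 57

57


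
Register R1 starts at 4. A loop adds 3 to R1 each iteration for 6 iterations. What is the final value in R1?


Starting value: R1 = 4
  Iter 1: R1 = 4 + 3 = 7
  Iter 2: R1 = 7 + 3 = 10
  Iter 3: R1 = 10 + 3 = 13
  Iter 4: R1 = 13 + 3 = 16
  Iter 5: R1 = 16 + 3 = 19
  Iter 6: R1 = 19 + 3 = 22
Final: R1 = 22

22


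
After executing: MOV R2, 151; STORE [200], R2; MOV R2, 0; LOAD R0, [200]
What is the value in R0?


Register and memory trace:
  MOV R2, 151  → R2 = 151
  STORE [200], R2  → mem[200] = 151
  MOV R2, 0  → R2 = 0
  LOAD R0, [200]  → R0 = mem[200] = 151
Final: R0 = 151

151


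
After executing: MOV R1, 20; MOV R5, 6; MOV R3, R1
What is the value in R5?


Register state trace:
  MOV R1, 20  → R1 = 20
  MOV R5, 6  → R5 = 6
  MOV R3, R1  → R3 = 20
Final: R5 = 6

6


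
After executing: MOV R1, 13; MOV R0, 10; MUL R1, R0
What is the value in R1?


Register state trace:
  MOV R1, 13  → R1 = 13
  MOV R0, 10  → R0 = 10
  MUL R1, R0  → R1 = 13 * 10 = 130
Final: R1 = 130

130


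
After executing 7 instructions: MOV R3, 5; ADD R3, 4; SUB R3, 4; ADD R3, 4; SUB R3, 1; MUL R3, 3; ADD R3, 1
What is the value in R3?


Register state trace:
  MOV R3, 5  → R3 = 5
  ADD R3, 4  → R3 = 5 + 4 = 9
  SUB R3, 4  → R3 = 9 - 4 = 5
  ADD R3, 4  → R3 = 5 + 4 = 9
  SUB R3, 1  → R3 = 9 - 1 = 8
  MUL R3, 3  → R3 = 8 * 3 = 24
  ADD R3, 1  → R3 = 24 + 1 = 25
Final: R3 = 25

25


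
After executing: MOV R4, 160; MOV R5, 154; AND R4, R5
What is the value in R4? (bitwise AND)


Register state trace:
  MOV R4, 160  → R4 = 160 (0b10100000)
  MOV R5, 154  → R5 = 154 (0b10011010)
  AND R4, R5  → R4 = 160 AND 154 = 128 (0b10000000)
Final: R4 = 128

128


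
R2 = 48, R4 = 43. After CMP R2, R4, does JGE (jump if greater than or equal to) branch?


Trace:
  R2 = 48, R4 = 43
  CMP R2, R4  → compares 48 vs 43
  JGE checks: is 48 greater than or equal to 43?
  48 > 43, so condition is true
Branch taken: Yes

Yes


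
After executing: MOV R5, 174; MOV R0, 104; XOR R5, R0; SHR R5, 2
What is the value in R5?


Register state trace:
  MOV R5, 174  → R5 = 174 (0b10101110)
  MOV R0, 104  → R0 = 104 (0b01101000)
  XOR R5, R0  → R5 = 174 XOR 104 = 198 (0b11000110)
  SHR R5, 2  → R5 = 198 >> 2 = 49
Final: R5 = 49

49


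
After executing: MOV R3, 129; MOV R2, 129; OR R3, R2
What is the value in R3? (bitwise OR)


Register state trace:
  MOV R3, 129  → R3 = 129 (0b10000001)
  MOV R2, 129  → R2 = 129 (0b10000001)
  OR R3, R2   → R3 = 129 OR 129 = 129 (0b10000001)
Final: R3 = 129

129


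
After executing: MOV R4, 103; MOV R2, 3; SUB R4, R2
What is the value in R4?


Register state trace:
  MOV R4, 103  → R4 = 103
  MOV R2, 3  → R2 = 3
  SUB R4, R2  → R4 = 103 - 3 = 100
Final: R4 = 100

100


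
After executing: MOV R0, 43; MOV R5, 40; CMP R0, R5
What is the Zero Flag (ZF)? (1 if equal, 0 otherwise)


Register state trace:
  MOV R0, 43  → R0 = 43
  MOV R5, 40  → R5 = 40
  CMP R0, R5  → computes 43 - 40 = 3
  Result is nonzero, so values are not equal
ZF = 0

0


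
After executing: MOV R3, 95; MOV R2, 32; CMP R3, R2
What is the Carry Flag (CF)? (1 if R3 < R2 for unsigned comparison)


Register state trace:
  MOV R3, 95  → R3 = 95
  MOV R2, 32  → R2 = 32
  CMP R3, R2  → unsigned 95 - 32: no borrow
  95 >= 32, so CF = 0
CF = 0

0


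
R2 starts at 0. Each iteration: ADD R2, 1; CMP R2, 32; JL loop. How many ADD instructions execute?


Loop trace (R2 starts at 0, target 32, step 1):
  ADD #1: R2 = 0 + 1 = 1  → 1 < 32, loop
  ADD #2: R2 = 1 + 1 = 2  → 2 < 32, loop
  ADD #3: R2 = 2 + 1 = 3  → 3 < 32, loop
  ADD #4: R2 = 3 + 1 = 4  → 4 < 32, loop
  ADD #5: R2 = 4 + 1 = 5  → 5 < 32, loop
  ADD #6: R2 = 5 + 1 = 6  → 6 < 32, loop
  ADD #7: R2 = 6 + 1 = 7  → 7 < 32, loop
  ADD #8: R2 = 7 + 1 = 8  → 8 < 32, loop
  ADD #9: R2 = 8 + 1 = 9  → 9 < 32, loop
  ADD #10: R2 = 9 + 1 = 10  → 10 < 32, loop
  ADD #11: R2 = 10 + 1 = 11  → 11 < 32, loop
  ADD #12: R2 = 11 + 1 = 12  → 12 < 32, loop
  ADD #13: R2 = 12 + 1 = 13  → 13 < 32, loop
  ADD #14: R2 = 13 + 1 = 14  → 14 < 32, loop
  ADD #15: R2 = 14 + 1 = 15  → 15 < 32, loop
  ADD #16: R2 = 15 + 1 = 16  → 16 < 32, loop
  ADD #17: R2 = 16 + 1 = 17  → 17 < 32, loop
  ADD #18: R2 = 17 + 1 = 18  → 18 < 32, loop
  ADD #19: R2 = 18 + 1 = 19  → 19 < 32, loop
  ADD #20: R2 = 19 + 1 = 20  → 20 < 32, loop
  ADD #21: R2 = 20 + 1 = 21  → 21 < 32, loop
  ADD #22: R2 = 21 + 1 = 22  → 22 < 32, loop
  ADD #23: R2 = 22 + 1 = 23  → 23 < 32, loop
  ADD #24: R2 = 23 + 1 = 24  → 24 < 32, loop
  ADD #25: R2 = 24 + 1 = 25  → 25 < 32, loop
  ADD #26: R2 = 25 + 1 = 26  → 26 < 32, loop
  ADD #27: R2 = 26 + 1 = 27  → 27 < 32, loop
  ADD #28: R2 = 27 + 1 = 28  → 28 < 32, loop
  ADD #29: R2 = 28 + 1 = 29  → 29 < 32, loop
  ADD #30: R2 = 29 + 1 = 30  → 30 < 32, loop
  ADD #31: R2 = 30 + 1 = 31  → 31 < 32, loop
  ADD #32: R2 = 31 + 1 = 32  → 32 >= 32, exit
Total ADD instructions: 32

32


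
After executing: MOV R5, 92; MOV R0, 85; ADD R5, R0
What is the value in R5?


Register state trace:
  MOV R5, 92  → R5 = 92
  MOV R0, 85  → R0 = 85
  ADD R5, R0  → R5 = 92 + 85 = 177
Final: R5 = 177

177


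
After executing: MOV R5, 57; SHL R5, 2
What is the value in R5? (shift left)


Register state trace:
  MOV R5, 57  → R5 = 57
  SHL R5, 2  → R5 = 57 << 2 = 57 * 2^2 = 228
Final: R5 = 228

228


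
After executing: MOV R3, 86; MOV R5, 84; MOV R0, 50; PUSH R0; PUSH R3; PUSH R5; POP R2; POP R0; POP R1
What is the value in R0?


Stack trace (top is rightmost):
  MOV R3, 86  → R3 = 86
  MOV R5, 84  → R5 = 84
  MOV R0, 50  → R0 = 50
  PUSH R0  → stack: [50]
  PUSH R3  → stack: [50, 86]
  PUSH R5  → stack: [50, 86, 84]
  POP R2  → R2 = 84, stack: [50, 86]
  POP R0  → R0 = 86, stack: [50]
  POP R1  → R1 = 50, stack: []
Final: R0 = 86

86


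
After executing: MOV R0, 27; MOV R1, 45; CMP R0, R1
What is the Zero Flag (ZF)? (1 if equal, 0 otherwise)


Register state trace:
  MOV R0, 27  → R0 = 27
  MOV R1, 45  → R1 = 45
  CMP R0, R1  → computes 27 - 45 = -18
  Result is nonzero, so values are not equal
ZF = 0

0


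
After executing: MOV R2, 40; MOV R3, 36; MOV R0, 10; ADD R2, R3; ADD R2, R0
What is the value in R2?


Register state trace:
  MOV R2, 40  → R2 = 40
  MOV R3, 36  → R3 = 36
  MOV R0, 10  → R0 = 10
  ADD R2, R3  → R2 = 40 + 36 = 76
  ADD R2, R0  → R2 = 76 + 10 = 86
Final: R2 = 86

86


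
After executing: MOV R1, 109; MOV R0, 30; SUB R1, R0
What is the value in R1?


Register state trace:
  MOV R1, 109  → R1 = 109
  MOV R0, 30  → R0 = 30
  SUB R1, R0  → R1 = 109 - 30 = 79
Final: R1 = 79

79


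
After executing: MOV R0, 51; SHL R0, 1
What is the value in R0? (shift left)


Register state trace:
  MOV R0, 51  → R0 = 51
  SHL R0, 1  → R0 = 51 << 1 = 51 * 2^1 = 102
Final: R0 = 102

102


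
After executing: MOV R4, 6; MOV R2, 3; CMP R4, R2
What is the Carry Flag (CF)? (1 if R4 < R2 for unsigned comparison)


Register state trace:
  MOV R4, 6  → R4 = 6
  MOV R2, 3  → R2 = 3
  CMP R4, R2  → unsigned 6 - 3: no borrow
  6 >= 3, so CF = 0
CF = 0

0


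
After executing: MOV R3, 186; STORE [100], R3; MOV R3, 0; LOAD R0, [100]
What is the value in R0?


Register and memory trace:
  MOV R3, 186  → R3 = 186
  STORE [100], R3  → mem[100] = 186
  MOV R3, 0  → R3 = 0
  LOAD R0, [100]  → R0 = mem[100] = 186
Final: R0 = 186

186


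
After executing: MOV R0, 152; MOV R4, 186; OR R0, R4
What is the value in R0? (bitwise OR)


Register state trace:
  MOV R0, 152  → R0 = 152 (0b10011000)
  MOV R4, 186  → R4 = 186 (0b10111010)
  OR R0, R4   → R0 = 152 OR 186 = 186 (0b10111010)
Final: R0 = 186

186


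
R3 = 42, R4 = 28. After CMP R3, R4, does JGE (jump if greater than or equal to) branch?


Trace:
  R3 = 42, R4 = 28
  CMP R3, R4  → compares 42 vs 28
  JGE checks: is 42 greater than or equal to 28?
  42 > 28, so condition is true
Branch taken: Yes

Yes


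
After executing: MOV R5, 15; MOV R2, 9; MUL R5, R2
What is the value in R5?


Register state trace:
  MOV R5, 15  → R5 = 15
  MOV R2, 9  → R2 = 9
  MUL R5, R2  → R5 = 15 * 9 = 135
Final: R5 = 135

135


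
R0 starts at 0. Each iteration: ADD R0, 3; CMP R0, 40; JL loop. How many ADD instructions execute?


Loop trace (R0 starts at 0, target 40, step 3):
  ADD #1: R0 = 0 + 3 = 3  → 3 < 40, loop
  ADD #2: R0 = 3 + 3 = 6  → 6 < 40, loop
  ADD #3: R0 = 6 + 3 = 9  → 9 < 40, loop
  ADD #4: R0 = 9 + 3 = 12  → 12 < 40, loop
  ADD #5: R0 = 12 + 3 = 15  → 15 < 40, loop
  ADD #6: R0 = 15 + 3 = 18  → 18 < 40, loop
  ADD #7: R0 = 18 + 3 = 21  → 21 < 40, loop
  ADD #8: R0 = 21 + 3 = 24  → 24 < 40, loop
  ADD #9: R0 = 24 + 3 = 27  → 27 < 40, loop
  ADD #10: R0 = 27 + 3 = 30  → 30 < 40, loop
  ADD #11: R0 = 30 + 3 = 33  → 33 < 40, loop
  ADD #12: R0 = 33 + 3 = 36  → 36 < 40, loop
  ADD #13: R0 = 36 + 3 = 39  → 39 < 40, loop
  ADD #14: R0 = 39 + 3 = 42  → 42 >= 40, exit
Total ADD instructions: 14

14


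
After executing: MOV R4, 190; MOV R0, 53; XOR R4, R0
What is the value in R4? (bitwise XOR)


Register state trace:
  MOV R4, 190  → R4 = 190 (0b10111110)
  MOV R0, 53  → R0 = 53 (0b00110101)
  XOR R4, R0  → R4 = 190 XOR 53 = 139 (0b10001011)
Final: R4 = 139

139


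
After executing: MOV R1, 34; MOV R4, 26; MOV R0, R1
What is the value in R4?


Register state trace:
  MOV R1, 34  → R1 = 34
  MOV R4, 26  → R4 = 26
  MOV R0, R1  → R0 = 34
Final: R4 = 26

26


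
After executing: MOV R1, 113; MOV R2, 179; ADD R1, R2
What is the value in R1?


Register state trace:
  MOV R1, 113  → R1 = 113
  MOV R2, 179  → R2 = 179
  ADD R1, R2  → R1 = 113 + 179 = 292
Final: R1 = 292

292


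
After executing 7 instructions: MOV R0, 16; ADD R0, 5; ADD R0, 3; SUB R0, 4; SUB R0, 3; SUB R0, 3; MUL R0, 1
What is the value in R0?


Register state trace:
  MOV R0, 16  → R0 = 16
  ADD R0, 5  → R0 = 16 + 5 = 21
  ADD R0, 3  → R0 = 21 + 3 = 24
  SUB R0, 4  → R0 = 24 - 4 = 20
  SUB R0, 3  → R0 = 20 - 3 = 17
  SUB R0, 3  → R0 = 17 - 3 = 14
  MUL R0, 1  → R0 = 14 * 1 = 14
Final: R0 = 14

14


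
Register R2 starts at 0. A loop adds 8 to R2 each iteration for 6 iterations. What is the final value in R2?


Starting value: R2 = 0
  Iter 1: R2 = 0 + 8 = 8
  Iter 2: R2 = 8 + 8 = 16
  Iter 3: R2 = 16 + 8 = 24
  Iter 4: R2 = 24 + 8 = 32
  Iter 5: R2 = 32 + 8 = 40
  Iter 6: R2 = 40 + 8 = 48
Final: R2 = 48

48


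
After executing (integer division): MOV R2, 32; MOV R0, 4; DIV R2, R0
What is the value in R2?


Register state trace:
  MOV R2, 32  → R2 = 32
  MOV R0, 4  → R0 = 4
  DIV R2, R0  → R2 = 32 // 4 = 8
Final: R2 = 8

8


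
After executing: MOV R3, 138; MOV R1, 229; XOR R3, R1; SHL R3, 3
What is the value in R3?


Register state trace:
  MOV R3, 138  → R3 = 138 (0b10001010)
  MOV R1, 229  → R1 = 229 (0b11100101)
  XOR R3, R1  → R3 = 138 XOR 229 = 111 (0b01101111)
  SHL R3, 3  → R3 = 111 << 3 = 888
Final: R3 = 888

888


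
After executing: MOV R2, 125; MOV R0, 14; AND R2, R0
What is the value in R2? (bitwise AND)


Register state trace:
  MOV R2, 125  → R2 = 125 (0b01111101)
  MOV R0, 14  → R0 = 14 (0b00001110)
  AND R2, R0  → R2 = 125 AND 14 = 12 (0b00001100)
Final: R2 = 12

12


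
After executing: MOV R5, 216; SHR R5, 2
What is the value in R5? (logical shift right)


Register state trace:
  MOV R5, 216  → R5 = 216
  SHR R5, 2  → R5 = 216 >> 2 = 216 // 2^2 = 54
Final: R5 = 54

54


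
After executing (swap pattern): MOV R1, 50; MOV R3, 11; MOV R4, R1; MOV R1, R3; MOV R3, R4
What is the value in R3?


Register state trace (swap pattern):
  MOV R1, 50  → R1 = 50
  MOV R3, 11  → R3 = 11
  MOV R4, R1  → R4 = 50  (save R1)
  MOV R1, R3  → R1 = 11  (R1 gets R3's value)
  MOV R3, R4  → R3 = 50  (R3 gets saved value)
Final: R3 = 50

50


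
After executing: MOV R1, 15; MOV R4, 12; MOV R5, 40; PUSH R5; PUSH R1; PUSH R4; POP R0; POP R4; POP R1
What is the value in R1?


Stack trace (top is rightmost):
  MOV R1, 15  → R1 = 15
  MOV R4, 12  → R4 = 12
  MOV R5, 40  → R5 = 40
  PUSH R5  → stack: [40]
  PUSH R1  → stack: [40, 15]
  PUSH R4  → stack: [40, 15, 12]
  POP R0  → R0 = 12, stack: [40, 15]
  POP R4  → R4 = 15, stack: [40]
  POP R1  → R1 = 40, stack: []
Final: R1 = 40

40


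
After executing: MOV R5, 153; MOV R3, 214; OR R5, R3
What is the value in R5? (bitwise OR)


Register state trace:
  MOV R5, 153  → R5 = 153 (0b10011001)
  MOV R3, 214  → R3 = 214 (0b11010110)
  OR R5, R3   → R5 = 153 OR 214 = 223 (0b11011111)
Final: R5 = 223

223


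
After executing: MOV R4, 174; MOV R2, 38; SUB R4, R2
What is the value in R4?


Register state trace:
  MOV R4, 174  → R4 = 174
  MOV R2, 38  → R2 = 38
  SUB R4, R2  → R4 = 174 - 38 = 136
Final: R4 = 136

136


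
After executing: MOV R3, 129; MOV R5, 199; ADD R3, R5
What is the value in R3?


Register state trace:
  MOV R3, 129  → R3 = 129
  MOV R5, 199  → R5 = 199
  ADD R3, R5  → R3 = 129 + 199 = 328
Final: R3 = 328

328


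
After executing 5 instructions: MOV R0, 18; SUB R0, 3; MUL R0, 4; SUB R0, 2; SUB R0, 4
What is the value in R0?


Register state trace:
  MOV R0, 18  → R0 = 18
  SUB R0, 3  → R0 = 18 - 3 = 15
  MUL R0, 4  → R0 = 15 * 4 = 60
  SUB R0, 2  → R0 = 60 - 2 = 58
  SUB R0, 4  → R0 = 58 - 4 = 54
Final: R0 = 54

54


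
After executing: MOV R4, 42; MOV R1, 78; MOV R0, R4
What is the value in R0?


Register state trace:
  MOV R4, 42  → R4 = 42
  MOV R1, 78  → R1 = 78
  MOV R0, R4  → R0 = 42
Final: R0 = 42

42


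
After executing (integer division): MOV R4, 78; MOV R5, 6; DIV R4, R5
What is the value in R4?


Register state trace:
  MOV R4, 78  → R4 = 78
  MOV R5, 6  → R5 = 6
  DIV R4, R5  → R4 = 78 // 6 = 13
Final: R4 = 13

13


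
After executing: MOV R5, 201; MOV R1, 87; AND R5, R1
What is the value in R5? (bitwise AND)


Register state trace:
  MOV R5, 201  → R5 = 201 (0b11001001)
  MOV R1, 87  → R1 = 87 (0b01010111)
  AND R5, R1  → R5 = 201 AND 87 = 65 (0b01000001)
Final: R5 = 65

65


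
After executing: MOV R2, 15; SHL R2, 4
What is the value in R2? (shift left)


Register state trace:
  MOV R2, 15  → R2 = 15
  SHL R2, 4  → R2 = 15 << 4 = 15 * 2^4 = 240
Final: R2 = 240

240


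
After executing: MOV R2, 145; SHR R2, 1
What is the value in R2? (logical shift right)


Register state trace:
  MOV R2, 145  → R2 = 145
  SHR R2, 1  → R2 = 145 >> 1 = 145 // 2^1 = 72
Final: R2 = 72

72


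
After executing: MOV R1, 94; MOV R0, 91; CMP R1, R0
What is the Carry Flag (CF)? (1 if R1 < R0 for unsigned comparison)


Register state trace:
  MOV R1, 94  → R1 = 94
  MOV R0, 91  → R0 = 91
  CMP R1, R0  → unsigned 94 - 91: no borrow
  94 >= 91, so CF = 0
CF = 0

0


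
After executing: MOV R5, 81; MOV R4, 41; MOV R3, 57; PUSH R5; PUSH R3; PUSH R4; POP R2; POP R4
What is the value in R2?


Stack trace (top is rightmost):
  MOV R5, 81  → R5 = 81
  MOV R4, 41  → R4 = 41
  MOV R3, 57  → R3 = 57
  PUSH R5  → stack: [81]
  PUSH R3  → stack: [81, 57]
  PUSH R4  → stack: [81, 57, 41]
  POP R2  → R2 = 41, stack: [81, 57]
  POP R4  → R4 = 57, stack: [81]
Final: R2 = 41

41


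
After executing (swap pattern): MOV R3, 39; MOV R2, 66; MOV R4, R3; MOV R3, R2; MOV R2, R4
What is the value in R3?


Register state trace (swap pattern):
  MOV R3, 39  → R3 = 39
  MOV R2, 66  → R2 = 66
  MOV R4, R3  → R4 = 39  (save R3)
  MOV R3, R2  → R3 = 66  (R3 gets R2's value)
  MOV R2, R4  → R2 = 39  (R2 gets saved value)
Final: R3 = 66

66


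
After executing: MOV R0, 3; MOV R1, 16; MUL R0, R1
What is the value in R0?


Register state trace:
  MOV R0, 3  → R0 = 3
  MOV R1, 16  → R1 = 16
  MUL R0, R1  → R0 = 3 * 16 = 48
Final: R0 = 48

48


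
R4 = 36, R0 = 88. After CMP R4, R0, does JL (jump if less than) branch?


Trace:
  R4 = 36, R0 = 88
  CMP R4, R0  → compares 36 vs 88
  JL checks: is 36 less than 88?
  36 < 88, so condition is true
Branch taken: Yes

Yes


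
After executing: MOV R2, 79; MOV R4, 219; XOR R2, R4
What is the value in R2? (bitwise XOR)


Register state trace:
  MOV R2, 79  → R2 = 79 (0b01001111)
  MOV R4, 219  → R4 = 219 (0b11011011)
  XOR R2, R4  → R2 = 79 XOR 219 = 148 (0b10010100)
Final: R2 = 148

148


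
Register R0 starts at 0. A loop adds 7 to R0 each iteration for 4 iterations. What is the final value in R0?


Starting value: R0 = 0
  Iter 1: R0 = 0 + 7 = 7
  Iter 2: R0 = 7 + 7 = 14
  Iter 3: R0 = 14 + 7 = 21
  Iter 4: R0 = 21 + 7 = 28
Final: R0 = 28

28


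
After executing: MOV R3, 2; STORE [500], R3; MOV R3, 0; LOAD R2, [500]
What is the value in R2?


Register and memory trace:
  MOV R3, 2  → R3 = 2
  STORE [500], R3  → mem[500] = 2
  MOV R3, 0  → R3 = 0
  LOAD R2, [500]  → R2 = mem[500] = 2
Final: R2 = 2

2


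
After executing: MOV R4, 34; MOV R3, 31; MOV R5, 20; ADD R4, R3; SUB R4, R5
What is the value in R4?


Register state trace:
  MOV R4, 34  → R4 = 34
  MOV R3, 31  → R3 = 31
  MOV R5, 20  → R5 = 20
  ADD R4, R3  → R4 = 34 + 31 = 65
  SUB R4, R5  → R4 = 65 - 20 = 45
Final: R4 = 45

45


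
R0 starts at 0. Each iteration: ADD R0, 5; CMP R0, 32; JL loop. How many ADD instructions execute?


Loop trace (R0 starts at 0, target 32, step 5):
  ADD #1: R0 = 0 + 5 = 5  → 5 < 32, loop
  ADD #2: R0 = 5 + 5 = 10  → 10 < 32, loop
  ADD #3: R0 = 10 + 5 = 15  → 15 < 32, loop
  ADD #4: R0 = 15 + 5 = 20  → 20 < 32, loop
  ADD #5: R0 = 20 + 5 = 25  → 25 < 32, loop
  ADD #6: R0 = 25 + 5 = 30  → 30 < 32, loop
  ADD #7: R0 = 30 + 5 = 35  → 35 >= 32, exit
Total ADD instructions: 7

7


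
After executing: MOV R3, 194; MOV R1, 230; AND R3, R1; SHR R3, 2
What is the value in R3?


Register state trace:
  MOV R3, 194  → R3 = 194 (0b11000010)
  MOV R1, 230  → R1 = 230 (0b11100110)
  AND R3, R1  → R3 = 194 AND 230 = 194 (0b11000010)
  SHR R3, 2  → R3 = 194 >> 2 = 48
Final: R3 = 48

48


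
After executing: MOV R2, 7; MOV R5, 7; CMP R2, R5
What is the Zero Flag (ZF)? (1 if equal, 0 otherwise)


Register state trace:
  MOV R2, 7  → R2 = 7
  MOV R5, 7  → R5 = 7
  CMP R2, R5  → computes 7 - 7 = 0
  Result is zero, so values are equal
ZF = 1

1


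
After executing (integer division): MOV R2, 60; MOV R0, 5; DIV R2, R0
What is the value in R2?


Register state trace:
  MOV R2, 60  → R2 = 60
  MOV R0, 5  → R0 = 5
  DIV R2, R0  → R2 = 60 // 5 = 12
Final: R2 = 12

12


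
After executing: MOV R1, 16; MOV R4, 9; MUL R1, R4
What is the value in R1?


Register state trace:
  MOV R1, 16  → R1 = 16
  MOV R4, 9  → R4 = 9
  MUL R1, R4  → R1 = 16 * 9 = 144
Final: R1 = 144

144


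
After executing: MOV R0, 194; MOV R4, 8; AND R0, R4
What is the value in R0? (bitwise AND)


Register state trace:
  MOV R0, 194  → R0 = 194 (0b11000010)
  MOV R4, 8  → R4 = 8 (0b00001000)
  AND R0, R4  → R0 = 194 AND 8 = 0 (0b00000000)
Final: R0 = 0

0


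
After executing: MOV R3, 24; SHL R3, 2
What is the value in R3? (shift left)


Register state trace:
  MOV R3, 24  → R3 = 24
  SHL R3, 2  → R3 = 24 << 2 = 24 * 2^2 = 96
Final: R3 = 96

96


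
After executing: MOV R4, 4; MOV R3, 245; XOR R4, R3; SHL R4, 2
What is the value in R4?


Register state trace:
  MOV R4, 4  → R4 = 4 (0b00000100)
  MOV R3, 245  → R3 = 245 (0b11110101)
  XOR R4, R3  → R4 = 4 XOR 245 = 241 (0b11110001)
  SHL R4, 2  → R4 = 241 << 2 = 964
Final: R4 = 964

964


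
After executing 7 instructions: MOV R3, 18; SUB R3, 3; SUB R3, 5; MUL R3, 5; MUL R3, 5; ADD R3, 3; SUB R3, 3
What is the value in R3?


Register state trace:
  MOV R3, 18  → R3 = 18
  SUB R3, 3  → R3 = 18 - 3 = 15
  SUB R3, 5  → R3 = 15 - 5 = 10
  MUL R3, 5  → R3 = 10 * 5 = 50
  MUL R3, 5  → R3 = 50 * 5 = 250
  ADD R3, 3  → R3 = 250 + 3 = 253
  SUB R3, 3  → R3 = 253 - 3 = 250
Final: R3 = 250

250


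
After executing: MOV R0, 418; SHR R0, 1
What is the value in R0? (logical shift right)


Register state trace:
  MOV R0, 418  → R0 = 418
  SHR R0, 1  → R0 = 418 >> 1 = 418 // 2^1 = 209
Final: R0 = 209

209


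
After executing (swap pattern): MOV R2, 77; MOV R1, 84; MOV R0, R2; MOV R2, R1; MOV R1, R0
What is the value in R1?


Register state trace (swap pattern):
  MOV R2, 77  → R2 = 77
  MOV R1, 84  → R1 = 84
  MOV R0, R2  → R0 = 77  (save R2)
  MOV R2, R1  → R2 = 84  (R2 gets R1's value)
  MOV R1, R0  → R1 = 77  (R1 gets saved value)
Final: R1 = 77

77


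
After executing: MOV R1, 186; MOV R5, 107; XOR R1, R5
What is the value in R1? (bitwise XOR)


Register state trace:
  MOV R1, 186  → R1 = 186 (0b10111010)
  MOV R5, 107  → R5 = 107 (0b01101011)
  XOR R1, R5  → R1 = 186 XOR 107 = 209 (0b11010001)
Final: R1 = 209

209


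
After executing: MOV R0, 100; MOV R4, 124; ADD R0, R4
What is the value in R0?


Register state trace:
  MOV R0, 100  → R0 = 100
  MOV R4, 124  → R4 = 124
  ADD R0, R4  → R0 = 100 + 124 = 224
Final: R0 = 224

224


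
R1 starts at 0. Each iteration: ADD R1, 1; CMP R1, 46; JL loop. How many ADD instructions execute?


Loop trace (R1 starts at 0, target 46, step 1):
  ADD #1: R1 = 0 + 1 = 1  → 1 < 46, loop
  ADD #2: R1 = 1 + 1 = 2  → 2 < 46, loop
  ADD #3: R1 = 2 + 1 = 3  → 3 < 46, loop
  ADD #4: R1 = 3 + 1 = 4  → 4 < 46, loop
  ADD #5: R1 = 4 + 1 = 5  → 5 < 46, loop
  ADD #6: R1 = 5 + 1 = 6  → 6 < 46, loop
  ADD #7: R1 = 6 + 1 = 7  → 7 < 46, loop
  ADD #8: R1 = 7 + 1 = 8  → 8 < 46, loop
  ADD #9: R1 = 8 + 1 = 9  → 9 < 46, loop
  ADD #10: R1 = 9 + 1 = 10  → 10 < 46, loop
  ADD #11: R1 = 10 + 1 = 11  → 11 < 46, loop
  ADD #12: R1 = 11 + 1 = 12  → 12 < 46, loop
  ADD #13: R1 = 12 + 1 = 13  → 13 < 46, loop
  ADD #14: R1 = 13 + 1 = 14  → 14 < 46, loop
  ADD #15: R1 = 14 + 1 = 15  → 15 < 46, loop
  ADD #16: R1 = 15 + 1 = 16  → 16 < 46, loop
  ADD #17: R1 = 16 + 1 = 17  → 17 < 46, loop
  ADD #18: R1 = 17 + 1 = 18  → 18 < 46, loop
  ADD #19: R1 = 18 + 1 = 19  → 19 < 46, loop
  ADD #20: R1 = 19 + 1 = 20  → 20 < 46, loop
  ADD #21: R1 = 20 + 1 = 21  → 21 < 46, loop
  ADD #22: R1 = 21 + 1 = 22  → 22 < 46, loop
  ADD #23: R1 = 22 + 1 = 23  → 23 < 46, loop
  ADD #24: R1 = 23 + 1 = 24  → 24 < 46, loop
  ADD #25: R1 = 24 + 1 = 25  → 25 < 46, loop
  ADD #26: R1 = 25 + 1 = 26  → 26 < 46, loop
  ADD #27: R1 = 26 + 1 = 27  → 27 < 46, loop
  ADD #28: R1 = 27 + 1 = 28  → 28 < 46, loop
  ADD #29: R1 = 28 + 1 = 29  → 29 < 46, loop
  ADD #30: R1 = 29 + 1 = 30  → 30 < 46, loop
  ADD #31: R1 = 30 + 1 = 31  → 31 < 46, loop
  ADD #32: R1 = 31 + 1 = 32  → 32 < 46, loop
  ADD #33: R1 = 32 + 1 = 33  → 33 < 46, loop
  ADD #34: R1 = 33 + 1 = 34  → 34 < 46, loop
  ADD #35: R1 = 34 + 1 = 35  → 35 < 46, loop
  ADD #36: R1 = 35 + 1 = 36  → 36 < 46, loop
  ADD #37: R1 = 36 + 1 = 37  → 37 < 46, loop
  ADD #38: R1 = 37 + 1 = 38  → 38 < 46, loop
  ADD #39: R1 = 38 + 1 = 39  → 39 < 46, loop
  ADD #40: R1 = 39 + 1 = 40  → 40 < 46, loop
  ADD #41: R1 = 40 + 1 = 41  → 41 < 46, loop
  ADD #42: R1 = 41 + 1 = 42  → 42 < 46, loop
  ADD #43: R1 = 42 + 1 = 43  → 43 < 46, loop
  ADD #44: R1 = 43 + 1 = 44  → 44 < 46, loop
  ADD #45: R1 = 44 + 1 = 45  → 45 < 46, loop
  ADD #46: R1 = 45 + 1 = 46  → 46 >= 46, exit
Total ADD instructions: 46

46


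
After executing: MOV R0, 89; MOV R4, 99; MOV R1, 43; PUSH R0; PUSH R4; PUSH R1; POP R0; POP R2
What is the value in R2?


Stack trace (top is rightmost):
  MOV R0, 89  → R0 = 89
  MOV R4, 99  → R4 = 99
  MOV R1, 43  → R1 = 43
  PUSH R0  → stack: [89]
  PUSH R4  → stack: [89, 99]
  PUSH R1  → stack: [89, 99, 43]
  POP R0  → R0 = 43, stack: [89, 99]
  POP R2  → R2 = 99, stack: [89]
Final: R2 = 99

99


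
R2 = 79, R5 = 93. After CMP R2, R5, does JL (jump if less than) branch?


Trace:
  R2 = 79, R5 = 93
  CMP R2, R5  → compares 79 vs 93
  JL checks: is 79 less than 93?
  79 < 93, so condition is true
Branch taken: Yes

Yes


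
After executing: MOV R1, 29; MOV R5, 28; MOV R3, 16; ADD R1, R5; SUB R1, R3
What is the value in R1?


Register state trace:
  MOV R1, 29  → R1 = 29
  MOV R5, 28  → R5 = 28
  MOV R3, 16  → R3 = 16
  ADD R1, R5  → R1 = 29 + 28 = 57
  SUB R1, R3  → R1 = 57 - 16 = 41
Final: R1 = 41

41


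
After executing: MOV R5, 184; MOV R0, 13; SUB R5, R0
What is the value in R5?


Register state trace:
  MOV R5, 184  → R5 = 184
  MOV R0, 13  → R0 = 13
  SUB R5, R0  → R5 = 184 - 13 = 171
Final: R5 = 171

171


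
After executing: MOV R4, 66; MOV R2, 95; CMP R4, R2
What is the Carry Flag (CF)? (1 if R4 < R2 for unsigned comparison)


Register state trace:
  MOV R4, 66  → R4 = 66
  MOV R2, 95  → R2 = 95
  CMP R4, R2  → unsigned 66 - 95: borrow occurs
  66 < 95, so CF = 1
CF = 1

1


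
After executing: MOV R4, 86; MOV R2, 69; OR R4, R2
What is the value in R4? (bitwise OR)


Register state trace:
  MOV R4, 86  → R4 = 86 (0b01010110)
  MOV R2, 69  → R2 = 69 (0b01000101)
  OR R4, R2   → R4 = 86 OR 69 = 87 (0b01010111)
Final: R4 = 87

87


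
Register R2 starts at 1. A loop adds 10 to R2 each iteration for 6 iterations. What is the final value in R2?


Starting value: R2 = 1
  Iter 1: R2 = 1 + 10 = 11
  Iter 2: R2 = 11 + 10 = 21
  Iter 3: R2 = 21 + 10 = 31
  Iter 4: R2 = 31 + 10 = 41
  Iter 5: R2 = 41 + 10 = 51
  Iter 6: R2 = 51 + 10 = 61
Final: R2 = 61

61


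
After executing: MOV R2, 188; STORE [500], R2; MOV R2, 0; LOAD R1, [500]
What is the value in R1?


Register and memory trace:
  MOV R2, 188  → R2 = 188
  STORE [500], R2  → mem[500] = 188
  MOV R2, 0  → R2 = 0
  LOAD R1, [500]  → R1 = mem[500] = 188
Final: R1 = 188

188


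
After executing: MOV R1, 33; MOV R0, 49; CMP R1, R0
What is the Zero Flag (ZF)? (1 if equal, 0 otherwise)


Register state trace:
  MOV R1, 33  → R1 = 33
  MOV R0, 49  → R0 = 49
  CMP R1, R0  → computes 33 - 49 = -16
  Result is nonzero, so values are not equal
ZF = 0

0


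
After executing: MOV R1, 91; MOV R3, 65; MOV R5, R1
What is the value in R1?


Register state trace:
  MOV R1, 91  → R1 = 91
  MOV R3, 65  → R3 = 65
  MOV R5, R1  → R5 = 91
Final: R1 = 91

91


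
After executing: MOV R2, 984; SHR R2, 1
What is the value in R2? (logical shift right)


Register state trace:
  MOV R2, 984  → R2 = 984
  SHR R2, 1  → R2 = 984 >> 1 = 984 // 2^1 = 492
Final: R2 = 492

492


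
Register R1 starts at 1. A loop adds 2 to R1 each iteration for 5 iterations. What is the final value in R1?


Starting value: R1 = 1
  Iter 1: R1 = 1 + 2 = 3
  Iter 2: R1 = 3 + 2 = 5
  Iter 3: R1 = 5 + 2 = 7
  Iter 4: R1 = 7 + 2 = 9
  Iter 5: R1 = 9 + 2 = 11
Final: R1 = 11

11


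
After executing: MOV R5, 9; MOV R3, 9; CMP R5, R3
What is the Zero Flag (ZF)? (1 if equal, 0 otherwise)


Register state trace:
  MOV R5, 9  → R5 = 9
  MOV R3, 9  → R3 = 9
  CMP R5, R3  → computes 9 - 9 = 0
  Result is zero, so values are equal
ZF = 1

1
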